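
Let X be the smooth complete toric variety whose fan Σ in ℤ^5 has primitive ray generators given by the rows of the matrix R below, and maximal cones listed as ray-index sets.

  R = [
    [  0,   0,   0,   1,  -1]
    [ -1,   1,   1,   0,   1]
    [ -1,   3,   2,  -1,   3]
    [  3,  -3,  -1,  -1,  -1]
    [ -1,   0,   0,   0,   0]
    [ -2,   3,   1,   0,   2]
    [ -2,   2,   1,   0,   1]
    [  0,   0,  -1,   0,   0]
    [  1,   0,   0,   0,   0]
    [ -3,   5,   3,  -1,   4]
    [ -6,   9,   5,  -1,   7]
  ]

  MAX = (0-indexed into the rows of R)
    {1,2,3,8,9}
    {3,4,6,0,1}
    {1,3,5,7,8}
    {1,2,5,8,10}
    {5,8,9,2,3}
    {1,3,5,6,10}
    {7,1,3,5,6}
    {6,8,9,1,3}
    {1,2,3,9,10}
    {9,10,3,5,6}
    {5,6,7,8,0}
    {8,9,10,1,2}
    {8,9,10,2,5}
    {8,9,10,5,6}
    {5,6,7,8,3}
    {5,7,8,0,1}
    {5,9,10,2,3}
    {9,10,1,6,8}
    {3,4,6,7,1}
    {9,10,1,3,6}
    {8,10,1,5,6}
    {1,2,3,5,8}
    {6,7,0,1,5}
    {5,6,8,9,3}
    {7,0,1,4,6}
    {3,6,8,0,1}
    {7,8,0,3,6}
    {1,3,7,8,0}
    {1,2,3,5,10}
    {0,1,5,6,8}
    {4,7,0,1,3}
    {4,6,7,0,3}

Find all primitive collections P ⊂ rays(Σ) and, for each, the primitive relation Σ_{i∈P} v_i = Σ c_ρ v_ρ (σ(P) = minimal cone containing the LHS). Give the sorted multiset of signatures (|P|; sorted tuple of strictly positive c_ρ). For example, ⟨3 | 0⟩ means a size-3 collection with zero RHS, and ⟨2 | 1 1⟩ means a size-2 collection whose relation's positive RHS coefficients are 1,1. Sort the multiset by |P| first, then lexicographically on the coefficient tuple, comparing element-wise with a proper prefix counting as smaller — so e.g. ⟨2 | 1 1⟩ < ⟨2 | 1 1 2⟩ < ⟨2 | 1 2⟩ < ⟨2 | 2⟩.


Σ has 18 primitive collections:

  {4,8}:  v_{4} + v_{8} = 0  ⟹  sig = ⟨2 | 0⟩
  {2,6}:  v_{2} + v_{6} = v_{9}  ⟹  sig = ⟨2 | 1⟩
  {4,5}:  v_{4} + v_{5} = v_{1} + v_{6} + v_{7}  ⟹  sig = ⟨2 | 1 1 1⟩
  {2,4}:  v_{2} + v_{4} = v_{1} + v_{3} + v_{5} + v_{6}  ⟹  sig = ⟨2 | 1 1 1 1⟩
  {4,9}:  v_{4} + v_{9} = v_{1} + v_{3} + v_{5} + 2·v_{6}  ⟹  sig = ⟨2 | 1 1 1 2⟩
  {7,10}:  v_{7} + v_{10} = v_{1} + v_{3} + 3·v_{5} + v_{6}  ⟹  sig = ⟨2 | 1 1 1 3⟩
  {0,2}:  v_{0} + v_{2} = v_{1} + v_{6} + 2·v_{8}  ⟹  sig = ⟨2 | 1 1 2⟩
  {7,9}:  v_{7} + v_{9} = v_{3} + 2·v_{5} + v_{6}  ⟹  sig = ⟨2 | 1 1 2⟩
  {2,7}:  v_{2} + v_{7} = v_{3} + 2·v_{5}  ⟹  sig = ⟨2 | 1 2⟩
  {0,9}:  v_{0} + v_{9} = v_{1} + 2·v_{6} + 2·v_{8}  ⟹  sig = ⟨2 | 1 2 2⟩
  {0,10}:  v_{0} + v_{10} = 2·v_{1} + v_{5} + 2·v_{6} + 2·v_{8}  ⟹  sig = ⟨2 | 1 2 2 2⟩
  {4,10}:  v_{4} + v_{10} = 2·v_{1} + v_{3} + 2·v_{5} + 2·v_{6}  ⟹  sig = ⟨2 | 1 2 2 2⟩
  {0,3,5}:  v_{0} + v_{3} + v_{5} = v_{8}  ⟹  sig = ⟨3 | 1⟩
  {1,5,9}:  v_{1} + v_{5} + v_{9} = v_{10}  ⟹  sig = ⟨3 | 1⟩
  {3,8,10}:  v_{3} + v_{8} + v_{10} = 2·v_{2}  ⟹  sig = ⟨3 | 2⟩
  {1,6,7,8}:  v_{1} + v_{6} + v_{7} + v_{8} = v_{5}  ⟹  sig = ⟨4 | 1⟩
  {0,1,3,6,7}:  v_{0} + v_{1} + v_{3} + v_{6} + v_{7} = 0  ⟹  sig = ⟨5 | 0⟩
  {1,3,5,6,8}:  v_{1} + v_{3} + v_{5} + v_{6} + v_{8} = v_{2}  ⟹  sig = ⟨5 | 1⟩

Signatures (|P|; sorted positive RHS coefficients), sorted:
    |P|=2: 12 collections, coeffs (), (1), (1,1,1), (1,1,1,1), (1,1,1,2), (1,1,1,3), (1,1,2), (1,1,2), (1,2), (1,2,2), (1,2,2,2), (1,2,2,2)
    |P|=3: 3 collections, coeffs (1), (1), (2)
    |P|=4: 1 collection, coeffs (1)
    |P|=5: 2 collections, coeffs (), (1)


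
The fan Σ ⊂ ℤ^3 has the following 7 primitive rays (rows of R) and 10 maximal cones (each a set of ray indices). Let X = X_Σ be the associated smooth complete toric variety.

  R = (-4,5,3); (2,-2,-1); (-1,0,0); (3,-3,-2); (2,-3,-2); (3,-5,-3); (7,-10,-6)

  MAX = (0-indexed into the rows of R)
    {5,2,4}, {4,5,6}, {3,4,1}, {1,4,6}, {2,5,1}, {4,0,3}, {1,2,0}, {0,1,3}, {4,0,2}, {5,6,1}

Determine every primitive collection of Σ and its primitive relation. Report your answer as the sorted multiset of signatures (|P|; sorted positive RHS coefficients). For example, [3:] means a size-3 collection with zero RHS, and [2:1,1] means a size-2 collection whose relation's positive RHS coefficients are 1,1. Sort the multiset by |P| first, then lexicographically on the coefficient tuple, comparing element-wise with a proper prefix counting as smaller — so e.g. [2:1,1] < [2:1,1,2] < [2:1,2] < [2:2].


Δ(Σ) — 7 vertices, 9 min non-faces:

  {0,5}:  v_{0} + v_{5} = v_{2}  →  sig = [2:1]
  {0,6}:  v_{0} + v_{6} = v_{5}  →  sig = [2:1]
  {2,3}:  v_{2} + v_{3} = v_{4}  →  sig = [2:1]
  {3,5}:  v_{3} + v_{5} = v_{1} + 2·v_{4}  →  sig = [2:1,2]
  {2,6}:  v_{2} + v_{6} = 2·v_{5}  →  sig = [2:2]
  {3,6}:  v_{3} + v_{6} = 2·v_{1} + 3·v_{4}  →  sig = [2:2,3]
  {0,1,4}:  v_{0} + v_{1} + v_{4} = 0  →  sig = [3:]
  {1,2,4}:  v_{1} + v_{2} + v_{4} = v_{5}  →  sig = [3:1]
  {1,4,5}:  v_{1} + v_{4} + v_{5} = v_{6}  →  sig = [3:1]

so the primitive-relation signature multiset is
{ [2:1] ×3,  [2:1,2],  [2:2],  [2:2,3],  [3:],  [3:1] ×2 }


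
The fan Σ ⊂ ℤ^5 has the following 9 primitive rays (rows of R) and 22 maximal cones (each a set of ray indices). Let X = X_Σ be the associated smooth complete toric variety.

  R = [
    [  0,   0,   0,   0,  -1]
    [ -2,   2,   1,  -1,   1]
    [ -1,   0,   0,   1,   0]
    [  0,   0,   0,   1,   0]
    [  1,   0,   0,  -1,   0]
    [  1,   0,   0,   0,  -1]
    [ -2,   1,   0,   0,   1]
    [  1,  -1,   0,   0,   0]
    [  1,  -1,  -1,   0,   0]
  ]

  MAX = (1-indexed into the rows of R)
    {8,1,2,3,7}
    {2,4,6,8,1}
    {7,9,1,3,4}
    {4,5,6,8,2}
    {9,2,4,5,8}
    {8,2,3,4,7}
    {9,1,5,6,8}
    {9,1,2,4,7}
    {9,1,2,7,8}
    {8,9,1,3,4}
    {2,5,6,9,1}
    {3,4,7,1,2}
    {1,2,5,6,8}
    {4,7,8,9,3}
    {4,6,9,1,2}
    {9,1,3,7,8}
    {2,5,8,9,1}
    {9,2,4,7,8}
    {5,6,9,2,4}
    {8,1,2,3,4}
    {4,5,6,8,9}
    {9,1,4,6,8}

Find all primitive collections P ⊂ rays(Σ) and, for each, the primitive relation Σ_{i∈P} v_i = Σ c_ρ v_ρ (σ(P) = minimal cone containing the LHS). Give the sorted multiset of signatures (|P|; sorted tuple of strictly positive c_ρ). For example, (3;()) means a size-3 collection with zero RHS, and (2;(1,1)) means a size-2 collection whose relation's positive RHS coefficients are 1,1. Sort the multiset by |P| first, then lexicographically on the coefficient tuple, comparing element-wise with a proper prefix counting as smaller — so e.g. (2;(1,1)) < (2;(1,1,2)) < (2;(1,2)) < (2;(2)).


|primitive collections| = 9. Relations:

  • {3,5}:  v_{3} + v_{5} = 0  so sig = (2;())
  • {3,6}:  v_{3} + v_{6} = v_{1} + v_{4}  so sig = (2;(1,1))
  • {5,7}:  v_{5} + v_{7} = v_{2} + v_{9}  so sig = (2;(1,1))
  • {6,7}:  v_{6} + v_{7} = v_{1} + v_{2} + v_{4} + v_{9}  so sig = (2;(1,1,1,1))
  • {1,4,5}:  v_{1} + v_{4} + v_{5} = v_{6}  so sig = (3;(1))
  • {2,3,9}:  v_{2} + v_{3} + v_{9} = v_{7}  so sig = (3;(1))
  • {1,4,7,8}:  v_{1} + v_{4} + v_{7} + v_{8} = v_{3}  so sig = (4;(1))
  • {2,6,8,9}:  v_{2} + v_{6} + v_{8} + v_{9} = v_{5}  so sig = (4;(1))
  • {1,2,4,8,9}:  v_{1} + v_{2} + v_{4} + v_{8} + v_{9} = 0  so sig = (5;())

Hence PRS(X_Σ) =
{ (2;()),  (2;(1,1)) ×2,  (2;(1,1,1,1)),  (3;(1)) ×2,  (4;(1)) ×2,  (5;()) }


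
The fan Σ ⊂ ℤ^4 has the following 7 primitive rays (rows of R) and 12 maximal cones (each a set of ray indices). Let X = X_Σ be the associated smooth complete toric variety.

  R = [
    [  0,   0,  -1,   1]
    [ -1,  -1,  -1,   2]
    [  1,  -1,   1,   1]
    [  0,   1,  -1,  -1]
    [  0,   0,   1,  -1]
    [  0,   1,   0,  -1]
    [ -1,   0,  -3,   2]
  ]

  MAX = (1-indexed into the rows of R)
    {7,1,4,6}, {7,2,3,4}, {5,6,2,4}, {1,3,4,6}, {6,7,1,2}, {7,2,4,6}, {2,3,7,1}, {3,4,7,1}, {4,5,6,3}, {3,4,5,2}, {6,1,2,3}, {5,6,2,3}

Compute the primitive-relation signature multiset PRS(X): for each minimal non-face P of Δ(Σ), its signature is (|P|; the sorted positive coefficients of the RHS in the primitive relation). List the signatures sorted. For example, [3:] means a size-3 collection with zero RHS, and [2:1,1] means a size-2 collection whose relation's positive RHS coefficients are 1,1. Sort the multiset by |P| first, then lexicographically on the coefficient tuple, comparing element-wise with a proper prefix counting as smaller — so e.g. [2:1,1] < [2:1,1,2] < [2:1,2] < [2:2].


|primitive collections| = 5. Relations:

  • {1,5}:  v_{1} + v_{5} = 0  ⟹  sig = [2:]
  • {5,7}:  v_{5} + v_{7} = v_{2} + v_{4}  ⟹  sig = [2:1,1]
  • {1,2,4}:  v_{1} + v_{2} + v_{4} = v_{7}  ⟹  sig = [3:1]
  • {3,6,7}:  v_{3} + v_{6} + v_{7} = 2·v_{1}  ⟹  sig = [3:2]
  • {2,3,4,6}:  v_{2} + v_{3} + v_{4} + v_{6} = v_{1}  ⟹  sig = [4:1]

Signatures (|P|; sorted positive RHS coefficients), sorted:
{ [2:],  [2:1,1],  [3:1],  [3:2],  [4:1] }


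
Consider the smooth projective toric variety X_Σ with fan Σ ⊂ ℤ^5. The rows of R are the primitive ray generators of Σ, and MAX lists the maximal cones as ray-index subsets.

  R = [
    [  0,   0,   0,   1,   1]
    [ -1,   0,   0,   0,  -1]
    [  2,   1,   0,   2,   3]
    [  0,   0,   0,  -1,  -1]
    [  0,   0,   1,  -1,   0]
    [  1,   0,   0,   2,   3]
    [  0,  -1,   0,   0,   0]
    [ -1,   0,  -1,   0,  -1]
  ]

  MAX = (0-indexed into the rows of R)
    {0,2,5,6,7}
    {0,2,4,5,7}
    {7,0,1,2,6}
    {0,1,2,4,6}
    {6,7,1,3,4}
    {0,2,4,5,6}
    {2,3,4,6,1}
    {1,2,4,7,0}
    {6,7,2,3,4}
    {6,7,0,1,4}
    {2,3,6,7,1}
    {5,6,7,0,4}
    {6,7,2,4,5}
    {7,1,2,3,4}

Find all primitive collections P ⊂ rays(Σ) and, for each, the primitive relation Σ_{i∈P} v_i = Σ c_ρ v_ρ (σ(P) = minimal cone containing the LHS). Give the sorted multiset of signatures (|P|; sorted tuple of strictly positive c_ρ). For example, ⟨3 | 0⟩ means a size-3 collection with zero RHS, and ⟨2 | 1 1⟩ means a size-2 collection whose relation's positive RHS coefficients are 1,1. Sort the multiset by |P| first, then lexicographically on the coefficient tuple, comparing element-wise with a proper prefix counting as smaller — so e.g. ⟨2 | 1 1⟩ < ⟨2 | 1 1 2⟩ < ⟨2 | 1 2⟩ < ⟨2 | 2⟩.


|primitive collections| = 5. Relations:

  P={0,3}:  v_{0} + v_{3} = 0 — sig = ⟨2 | 0⟩
  P={3,5}:  v_{3} + v_{5} = v_{2} + v_{4} + v_{6} + v_{7} — sig = ⟨2 | 1 1 1 1⟩
  P={1,5}:  v_{1} + v_{5} = 2·v_{0} — sig = ⟨2 | 2⟩
  P={0,2,4,6,7}:  v_{0} + v_{2} + v_{4} + v_{6} + v_{7} = v_{5} — sig = ⟨5 | 1⟩
  P={1,2,4,6,7}:  v_{1} + v_{2} + v_{4} + v_{6} + v_{7} = v_{0} — sig = ⟨5 | 1⟩

Signatures (|P|; sorted positive RHS coefficients), sorted:
[⟨2 | 0⟩, ⟨2 | 1 1 1 1⟩, ⟨2 | 2⟩, ⟨5 | 1⟩, ⟨5 | 1⟩]


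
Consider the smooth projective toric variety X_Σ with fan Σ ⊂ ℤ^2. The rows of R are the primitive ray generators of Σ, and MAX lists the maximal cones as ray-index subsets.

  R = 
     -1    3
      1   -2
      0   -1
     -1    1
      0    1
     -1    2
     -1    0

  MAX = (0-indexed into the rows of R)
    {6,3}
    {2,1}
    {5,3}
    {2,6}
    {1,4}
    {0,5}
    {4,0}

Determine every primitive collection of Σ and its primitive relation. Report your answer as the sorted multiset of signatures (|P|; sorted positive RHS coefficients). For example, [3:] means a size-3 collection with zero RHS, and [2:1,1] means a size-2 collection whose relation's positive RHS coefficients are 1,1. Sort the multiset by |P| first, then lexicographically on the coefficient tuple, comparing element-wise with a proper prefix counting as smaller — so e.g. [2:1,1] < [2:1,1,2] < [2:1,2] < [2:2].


14 minimal non-faces of Δ(Σ) (on 7 rays):

  • {1,5}:  v_{1} + v_{5} = 0  →  sig = [2:]
  • {2,4}:  v_{2} + v_{4} = 0  →  sig = [2:]
  • {0,1}:  v_{0} + v_{1} = v_{4}  →  sig = [2:1]
  • {0,2}:  v_{0} + v_{2} = v_{5}  →  sig = [2:1]
  • {1,3}:  v_{1} + v_{3} = v_{2}  →  sig = [2:1]
  • {2,3}:  v_{2} + v_{3} = v_{6}  →  sig = [2:1]
  • {2,5}:  v_{2} + v_{5} = v_{3}  →  sig = [2:1]
  • {3,4}:  v_{3} + v_{4} = v_{5}  →  sig = [2:1]
  • {4,5}:  v_{4} + v_{5} = v_{0}  →  sig = [2:1]
  • {4,6}:  v_{4} + v_{6} = v_{3}  →  sig = [2:1]
  • {0,6}:  v_{0} + v_{6} = v_{3} + v_{5}  →  sig = [2:1,1]
  • {0,3}:  v_{0} + v_{3} = 2·v_{5}  →  sig = [2:2]
  • {1,6}:  v_{1} + v_{6} = 2·v_{2}  →  sig = [2:2]
  • {5,6}:  v_{5} + v_{6} = 2·v_{3}  →  sig = [2:2]

Sorted signature multiset PRS(X):
    [2:]
    [2:]
    [2:1]
    [2:1]
    [2:1]
    [2:1]
    [2:1]
    [2:1]
    [2:1]
    [2:1]
    [2:1,1]
    [2:2]
    [2:2]
    [2:2]


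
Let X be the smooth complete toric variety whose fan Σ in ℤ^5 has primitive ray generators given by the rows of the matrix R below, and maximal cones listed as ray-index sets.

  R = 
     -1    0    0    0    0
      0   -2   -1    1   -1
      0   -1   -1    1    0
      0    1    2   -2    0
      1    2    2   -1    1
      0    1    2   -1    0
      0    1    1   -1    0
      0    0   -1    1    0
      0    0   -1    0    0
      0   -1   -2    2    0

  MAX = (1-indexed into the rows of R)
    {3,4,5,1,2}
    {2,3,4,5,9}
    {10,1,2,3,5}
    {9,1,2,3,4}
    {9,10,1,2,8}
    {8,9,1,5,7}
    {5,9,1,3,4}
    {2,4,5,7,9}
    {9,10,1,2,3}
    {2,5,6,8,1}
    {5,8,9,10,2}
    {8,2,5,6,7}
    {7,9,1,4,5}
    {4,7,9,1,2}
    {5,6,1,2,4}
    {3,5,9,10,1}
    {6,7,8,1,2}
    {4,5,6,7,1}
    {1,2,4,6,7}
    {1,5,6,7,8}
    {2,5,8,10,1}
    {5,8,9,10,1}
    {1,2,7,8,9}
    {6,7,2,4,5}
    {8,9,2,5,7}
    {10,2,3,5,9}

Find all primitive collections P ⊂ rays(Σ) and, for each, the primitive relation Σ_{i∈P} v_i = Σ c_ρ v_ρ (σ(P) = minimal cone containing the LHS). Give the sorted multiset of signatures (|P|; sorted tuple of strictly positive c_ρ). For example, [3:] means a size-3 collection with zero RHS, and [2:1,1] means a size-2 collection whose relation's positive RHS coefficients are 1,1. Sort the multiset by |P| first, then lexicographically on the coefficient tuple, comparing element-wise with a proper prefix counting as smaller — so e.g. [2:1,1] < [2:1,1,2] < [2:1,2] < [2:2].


Δ(Σ) — 10 vertices, 10 min non-faces:

  • {3,7}:  v_{3} + v_{7} = 0 — sig = [2:]
  • {4,10}:  v_{4} + v_{10} = 0 — sig = [2:]
  • {3,8}:  v_{3} + v_{8} = v_{10} — sig = [2:1]
  • {4,8}:  v_{4} + v_{8} = v_{7} — sig = [2:1]
  • {6,9}:  v_{6} + v_{9} = v_{7} — sig = [2:1]
  • {7,10}:  v_{7} + v_{10} = v_{8} — sig = [2:1]
  • {3,6}:  v_{3} + v_{6} = v_{1} + v_{2} + v_{5} — sig = [2:1,1,1]
  • {6,10}:  v_{6} + v_{10} = v_{1} + v_{2} + v_{5} + v_{8} — sig = [2:1,1,1,1]
  • {1,2,5,9}:  v_{1} + v_{2} + v_{5} + v_{9} = 0 — sig = [4:]
  • {1,2,5,7}:  v_{1} + v_{2} + v_{5} + v_{7} = v_{6} — sig = [4:1]

Signatures (|P|; sorted positive RHS coefficients), sorted:
    [2:]
    [2:]
    [2:1]
    [2:1]
    [2:1]
    [2:1]
    [2:1,1,1]
    [2:1,1,1,1]
    [4:]
    [4:1]


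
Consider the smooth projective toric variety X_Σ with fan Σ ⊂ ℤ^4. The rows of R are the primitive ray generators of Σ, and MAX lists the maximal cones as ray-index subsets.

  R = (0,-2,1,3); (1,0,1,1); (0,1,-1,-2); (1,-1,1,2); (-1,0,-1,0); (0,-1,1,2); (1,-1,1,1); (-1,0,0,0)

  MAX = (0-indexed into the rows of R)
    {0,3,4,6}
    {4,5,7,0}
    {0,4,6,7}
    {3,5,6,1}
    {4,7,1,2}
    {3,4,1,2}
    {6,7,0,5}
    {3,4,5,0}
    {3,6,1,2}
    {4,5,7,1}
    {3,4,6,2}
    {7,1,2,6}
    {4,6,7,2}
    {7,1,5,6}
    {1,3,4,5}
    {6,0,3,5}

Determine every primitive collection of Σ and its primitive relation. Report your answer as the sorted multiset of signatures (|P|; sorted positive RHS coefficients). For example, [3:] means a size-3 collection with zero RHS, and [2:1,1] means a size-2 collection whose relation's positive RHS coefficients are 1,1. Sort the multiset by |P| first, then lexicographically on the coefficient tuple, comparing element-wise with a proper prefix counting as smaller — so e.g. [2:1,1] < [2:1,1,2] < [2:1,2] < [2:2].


6 collections generate NE(X_Σ); each relation:

  • {2,5}:  v_{2} + v_{5} = 0 ; sig = [2:]
  • {3,7}:  v_{3} + v_{7} = v_{5} ; sig = [2:1]
  • {0,1}:  v_{0} + v_{1} = v_{3} + v_{5} ; sig = [2:1,1]
  • {0,2}:  v_{0} + v_{2} = v_{4} + v_{6} ; sig = [2:1,1]
  • {1,4,6}:  v_{1} + v_{4} + v_{6} = v_{3} ; sig = [3:1]
  • {4,5,6}:  v_{4} + v_{5} + v_{6} = v_{0} ; sig = [3:1]

Hence PRS(X_Σ) =
[[2:], [2:1], [2:1,1], [2:1,1], [3:1], [3:1]]


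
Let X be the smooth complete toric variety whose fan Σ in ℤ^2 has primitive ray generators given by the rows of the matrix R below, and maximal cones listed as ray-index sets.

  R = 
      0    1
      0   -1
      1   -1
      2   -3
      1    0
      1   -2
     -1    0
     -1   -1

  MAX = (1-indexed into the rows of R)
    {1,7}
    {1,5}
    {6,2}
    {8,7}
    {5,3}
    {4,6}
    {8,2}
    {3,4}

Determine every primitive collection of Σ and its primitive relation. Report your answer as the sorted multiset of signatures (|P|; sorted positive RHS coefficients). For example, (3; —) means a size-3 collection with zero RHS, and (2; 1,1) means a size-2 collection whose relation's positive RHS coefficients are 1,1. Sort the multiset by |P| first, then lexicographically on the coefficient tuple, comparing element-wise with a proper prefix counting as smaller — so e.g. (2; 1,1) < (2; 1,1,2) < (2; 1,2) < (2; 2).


The 20 primitive collections of Σ (r=8, n=2):

  P={1,2}:  v_{1} + v_{2} = 0 — sig = (2; —)
  P={5,7}:  v_{5} + v_{7} = 0 — sig = (2; —)
  P={1,3}:  v_{1} + v_{3} = v_{5} — sig = (2; 1)
  P={1,6}:  v_{1} + v_{6} = v_{3} — sig = (2; 1)
  P={1,8}:  v_{1} + v_{8} = v_{7} — sig = (2; 1)
  P={2,3}:  v_{2} + v_{3} = v_{6} — sig = (2; 1)
  P={2,5}:  v_{2} + v_{5} = v_{3} — sig = (2; 1)
  P={2,7}:  v_{2} + v_{7} = v_{8} — sig = (2; 1)
  P={3,6}:  v_{3} + v_{6} = v_{4} — sig = (2; 1)
  P={3,7}:  v_{3} + v_{7} = v_{2} — sig = (2; 1)
  P={5,8}:  v_{5} + v_{8} = v_{2} — sig = (2; 1)
  P={4,7}:  v_{4} + v_{7} = v_{2} + v_{6} — sig = (2; 1,1)
  P={4,8}:  v_{4} + v_{8} = 2·v_{2} + v_{6} — sig = (2; 1,2)
  P={1,4}:  v_{1} + v_{4} = 2·v_{3} — sig = (2; 2)
  P={2,4}:  v_{2} + v_{4} = 2·v_{6} — sig = (2; 2)
  P={3,8}:  v_{3} + v_{8} = 2·v_{2} — sig = (2; 2)
  P={5,6}:  v_{5} + v_{6} = 2·v_{3} — sig = (2; 2)
  P={6,7}:  v_{6} + v_{7} = 2·v_{2} — sig = (2; 2)
  P={4,5}:  v_{4} + v_{5} = 3·v_{3} — sig = (2; 3)
  P={6,8}:  v_{6} + v_{8} = 3·v_{2} — sig = (2; 3)

Sorted signature multiset PRS(X):
[(2; —), (2; —), (2; 1), (2; 1), (2; 1), (2; 1), (2; 1), (2; 1), (2; 1), (2; 1), (2; 1), (2; 1,1), (2; 1,2), (2; 2), (2; 2), (2; 2), (2; 2), (2; 2), (2; 3), (2; 3)]


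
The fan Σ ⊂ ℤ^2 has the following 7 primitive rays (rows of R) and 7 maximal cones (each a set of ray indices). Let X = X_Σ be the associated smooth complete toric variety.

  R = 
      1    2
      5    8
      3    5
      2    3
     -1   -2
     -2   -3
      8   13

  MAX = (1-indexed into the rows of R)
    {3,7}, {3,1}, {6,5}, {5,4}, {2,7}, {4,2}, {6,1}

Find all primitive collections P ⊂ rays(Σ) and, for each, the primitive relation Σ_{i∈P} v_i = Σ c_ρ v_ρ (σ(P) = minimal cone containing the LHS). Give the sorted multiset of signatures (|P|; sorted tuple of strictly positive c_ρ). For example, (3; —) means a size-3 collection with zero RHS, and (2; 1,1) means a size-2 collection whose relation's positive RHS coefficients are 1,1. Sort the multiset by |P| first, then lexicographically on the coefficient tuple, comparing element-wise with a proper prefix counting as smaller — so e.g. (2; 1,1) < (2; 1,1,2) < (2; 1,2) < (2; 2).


Minimal non-faces — 14 found among 7 rays, 7 max cones:

  P = {1,5}:  v_{1} + v_{5} = 0  ⟹  sig = (2; —)
  P = {4,6}:  v_{4} + v_{6} = 0  ⟹  sig = (2; —)
  P = {1,4}:  v_{1} + v_{4} = v_{3}  ⟹  sig = (2; 1)
  P = {2,3}:  v_{2} + v_{3} = v_{7}  ⟹  sig = (2; 1)
  P = {2,6}:  v_{2} + v_{6} = v_{3}  ⟹  sig = (2; 1)
  P = {3,4}:  v_{3} + v_{4} = v_{2}  ⟹  sig = (2; 1)
  P = {3,5}:  v_{3} + v_{5} = v_{4}  ⟹  sig = (2; 1)
  P = {3,6}:  v_{3} + v_{6} = v_{1}  ⟹  sig = (2; 1)
  P = {5,7}:  v_{5} + v_{7} = v_{2} + v_{4}  ⟹  sig = (2; 1,1)
  P = {1,2}:  v_{1} + v_{2} = 2·v_{3}  ⟹  sig = (2; 2)
  P = {2,5}:  v_{2} + v_{5} = 2·v_{4}  ⟹  sig = (2; 2)
  P = {4,7}:  v_{4} + v_{7} = 2·v_{2}  ⟹  sig = (2; 2)
  P = {6,7}:  v_{6} + v_{7} = 2·v_{3}  ⟹  sig = (2; 2)
  P = {1,7}:  v_{1} + v_{7} = 3·v_{3}  ⟹  sig = (2; 3)

Hence PRS(X_Σ) =
    |P|=2: 14 collections, coeffs (), (), (1), (1), (1), (1), (1), (1), (1,1), (2), (2), (2), (2), (3)


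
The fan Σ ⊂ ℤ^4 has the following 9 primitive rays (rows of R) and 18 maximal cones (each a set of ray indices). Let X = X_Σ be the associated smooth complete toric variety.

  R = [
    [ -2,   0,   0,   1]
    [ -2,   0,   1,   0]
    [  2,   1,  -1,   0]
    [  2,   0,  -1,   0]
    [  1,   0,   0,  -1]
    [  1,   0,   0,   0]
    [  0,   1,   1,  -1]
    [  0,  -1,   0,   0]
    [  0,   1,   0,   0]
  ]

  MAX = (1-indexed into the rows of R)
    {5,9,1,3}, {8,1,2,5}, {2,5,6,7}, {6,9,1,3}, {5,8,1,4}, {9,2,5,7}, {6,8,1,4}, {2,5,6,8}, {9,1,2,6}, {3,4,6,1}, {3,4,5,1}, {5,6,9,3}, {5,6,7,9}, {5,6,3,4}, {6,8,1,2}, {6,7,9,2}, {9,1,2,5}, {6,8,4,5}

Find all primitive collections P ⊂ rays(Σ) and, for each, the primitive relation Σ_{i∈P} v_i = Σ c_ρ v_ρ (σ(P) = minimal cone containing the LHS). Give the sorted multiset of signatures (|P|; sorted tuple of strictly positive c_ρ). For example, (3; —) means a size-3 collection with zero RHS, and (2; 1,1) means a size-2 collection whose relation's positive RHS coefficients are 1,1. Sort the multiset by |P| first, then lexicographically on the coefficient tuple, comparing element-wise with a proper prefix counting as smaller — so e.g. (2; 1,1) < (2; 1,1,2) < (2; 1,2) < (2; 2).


Δ(Σ) — 9 vertices, 11 min non-faces:

  • {2,4}:  v_{2} + v_{4} = 0  ⟹  sig = (2; —)
  • {8,9}:  v_{8} + v_{9} = 0  ⟹  sig = (2; —)
  • {2,3}:  v_{2} + v_{3} = v_{9}  ⟹  sig = (2; 1)
  • {3,8}:  v_{3} + v_{8} = v_{4}  ⟹  sig = (2; 1)
  • {4,9}:  v_{4} + v_{9} = v_{3}  ⟹  sig = (2; 1)
  • {1,7}:  v_{1} + v_{7} = v_{2} + v_{9}  ⟹  sig = (2; 1,1)
  • {4,7}:  v_{4} + v_{7} = v_{5} + v_{6} + v_{9}  ⟹  sig = (2; 1,1,1)
  • {7,8}:  v_{7} + v_{8} = v_{2} + v_{5} + v_{6}  ⟹  sig = (2; 1,1,1)
  • {3,7}:  v_{3} + v_{7} = v_{5} + v_{6} + 2·v_{9}  ⟹  sig = (2; 1,1,2)
  • {1,5,6}:  v_{1} + v_{5} + v_{6} = 0  ⟹  sig = (3; —)
  • {2,5,6,9}:  v_{2} + v_{5} + v_{6} + v_{9} = v_{7}  ⟹  sig = (4; 1)

so the primitive-relation signature multiset is
    |P|=2: 9 collections, coeffs (), (), (1), (1), (1), (1,1), (1,1,1), (1,1,1), (1,1,2)
    |P|=3: 1 collection, coeffs ()
    |P|=4: 1 collection, coeffs (1)


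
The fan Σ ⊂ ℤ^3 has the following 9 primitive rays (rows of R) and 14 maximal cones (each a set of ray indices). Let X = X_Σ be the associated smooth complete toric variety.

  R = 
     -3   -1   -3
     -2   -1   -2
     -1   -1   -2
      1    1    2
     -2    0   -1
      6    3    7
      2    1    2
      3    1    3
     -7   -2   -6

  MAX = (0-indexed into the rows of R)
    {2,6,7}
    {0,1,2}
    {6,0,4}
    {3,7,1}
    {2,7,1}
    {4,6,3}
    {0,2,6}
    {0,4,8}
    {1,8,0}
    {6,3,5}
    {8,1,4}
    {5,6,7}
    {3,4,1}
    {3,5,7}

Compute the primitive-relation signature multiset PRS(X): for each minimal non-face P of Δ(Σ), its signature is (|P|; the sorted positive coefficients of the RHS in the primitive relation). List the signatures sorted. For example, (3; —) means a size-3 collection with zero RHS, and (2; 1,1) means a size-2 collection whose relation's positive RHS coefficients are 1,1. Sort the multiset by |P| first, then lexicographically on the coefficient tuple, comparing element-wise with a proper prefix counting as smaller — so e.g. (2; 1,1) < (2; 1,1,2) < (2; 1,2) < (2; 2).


The 17 primitive collections of Σ (r=9, n=3):

  {0,7}:  v_{0} + v_{7} = 0 — sig = (2; —)
  {1,6}:  v_{1} + v_{6} = 0 — sig = (2; —)
  {2,3}:  v_{2} + v_{3} = 0 — sig = (2; —)
  {0,3}:  v_{0} + v_{3} = v_{4} — sig = (2; 1)
  {2,4}:  v_{2} + v_{4} = v_{0} — sig = (2; 1)
  {4,7}:  v_{4} + v_{7} = v_{3} — sig = (2; 1)
  {0,5}:  v_{0} + v_{5} = v_{3} + v_{6} — sig = (2; 1,1)
  {1,5}:  v_{1} + v_{5} = v_{3} + v_{7} — sig = (2; 1,1)
  {2,5}:  v_{2} + v_{5} = v_{6} + v_{7} — sig = (2; 1,1)
  {5,8}:  v_{5} + v_{8} = v_{3} + v_{4} — sig = (2; 1,1)
  {6,8}:  v_{6} + v_{8} = v_{0} + v_{4} — sig = (2; 1,1)
  {7,8}:  v_{7} + v_{8} = v_{1} + v_{4} — sig = (2; 1,1)
  {2,8}:  v_{2} + v_{8} = 2·v_{0} + v_{1} — sig = (2; 1,2)
  {3,8}:  v_{3} + v_{8} = v_{1} + 2·v_{4} — sig = (2; 1,2)
  {4,5}:  v_{4} + v_{5} = 2·v_{3} + v_{6} — sig = (2; 1,2)
  {0,1,4}:  v_{0} + v_{1} + v_{4} = v_{8} — sig = (3; 1)
  {3,6,7}:  v_{3} + v_{6} + v_{7} = v_{5} — sig = (3; 1)

Sorted signature multiset PRS(X):
    (2; —)
    (2; —)
    (2; —)
    (2; 1)
    (2; 1)
    (2; 1)
    (2; 1,1)
    (2; 1,1)
    (2; 1,1)
    (2; 1,1)
    (2; 1,1)
    (2; 1,1)
    (2; 1,2)
    (2; 1,2)
    (2; 1,2)
    (3; 1)
    (3; 1)


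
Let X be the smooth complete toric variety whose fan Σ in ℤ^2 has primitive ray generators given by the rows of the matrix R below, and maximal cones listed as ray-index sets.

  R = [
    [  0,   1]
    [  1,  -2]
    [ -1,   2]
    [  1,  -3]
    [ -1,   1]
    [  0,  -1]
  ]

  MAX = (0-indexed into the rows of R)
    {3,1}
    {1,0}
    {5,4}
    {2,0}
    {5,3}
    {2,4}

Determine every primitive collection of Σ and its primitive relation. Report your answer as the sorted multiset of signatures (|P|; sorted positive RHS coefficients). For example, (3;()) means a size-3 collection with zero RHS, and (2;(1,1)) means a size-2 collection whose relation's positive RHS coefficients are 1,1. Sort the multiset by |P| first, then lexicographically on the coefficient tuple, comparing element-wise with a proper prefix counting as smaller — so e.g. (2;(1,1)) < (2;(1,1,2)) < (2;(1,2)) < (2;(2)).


9 minimal non-faces of Δ(Σ) (on 6 rays):

  P = {0,5}:  v_{0} + v_{5} = 0  ⇒ sig = (2;())
  P = {1,2}:  v_{1} + v_{2} = 0  ⇒ sig = (2;())
  P = {0,3}:  v_{0} + v_{3} = v_{1}  ⇒ sig = (2;(1))
  P = {0,4}:  v_{0} + v_{4} = v_{2}  ⇒ sig = (2;(1))
  P = {1,4}:  v_{1} + v_{4} = v_{5}  ⇒ sig = (2;(1))
  P = {1,5}:  v_{1} + v_{5} = v_{3}  ⇒ sig = (2;(1))
  P = {2,3}:  v_{2} + v_{3} = v_{5}  ⇒ sig = (2;(1))
  P = {2,5}:  v_{2} + v_{5} = v_{4}  ⇒ sig = (2;(1))
  P = {3,4}:  v_{3} + v_{4} = 2·v_{5}  ⇒ sig = (2;(2))

Signatures (|P|; sorted positive RHS coefficients), sorted:
[(2;()), (2;()), (2;(1)), (2;(1)), (2;(1)), (2;(1)), (2;(1)), (2;(1)), (2;(2))]


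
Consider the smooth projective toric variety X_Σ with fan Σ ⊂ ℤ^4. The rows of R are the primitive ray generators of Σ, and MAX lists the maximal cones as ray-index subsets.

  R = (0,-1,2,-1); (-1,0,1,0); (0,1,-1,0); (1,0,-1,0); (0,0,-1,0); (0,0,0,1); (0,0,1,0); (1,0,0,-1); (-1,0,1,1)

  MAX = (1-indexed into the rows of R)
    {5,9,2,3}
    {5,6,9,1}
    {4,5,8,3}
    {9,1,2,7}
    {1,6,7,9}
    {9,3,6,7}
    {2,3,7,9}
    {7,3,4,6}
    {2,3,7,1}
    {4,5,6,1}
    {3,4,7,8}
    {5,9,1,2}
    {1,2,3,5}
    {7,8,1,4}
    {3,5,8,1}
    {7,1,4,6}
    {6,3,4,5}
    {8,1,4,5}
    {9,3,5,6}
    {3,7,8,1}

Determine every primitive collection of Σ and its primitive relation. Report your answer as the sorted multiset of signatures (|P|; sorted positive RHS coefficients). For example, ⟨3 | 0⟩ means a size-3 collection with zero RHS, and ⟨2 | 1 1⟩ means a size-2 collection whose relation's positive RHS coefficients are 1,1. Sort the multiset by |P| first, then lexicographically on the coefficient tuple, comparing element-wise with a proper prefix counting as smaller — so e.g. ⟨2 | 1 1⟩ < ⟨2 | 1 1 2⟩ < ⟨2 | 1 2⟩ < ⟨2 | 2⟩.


|primitive collections| = 10. Relations:

  P = {2,4}:  v_{2} + v_{4} = 0  ⟹  sig = ⟨2 | 0⟩
  P = {5,7}:  v_{5} + v_{7} = 0  ⟹  sig = ⟨2 | 0⟩
  P = {2,6}:  v_{2} + v_{6} = v_{9}  ⟹  sig = ⟨2 | 1⟩
  P = {4,9}:  v_{4} + v_{9} = v_{6}  ⟹  sig = ⟨2 | 1⟩
  P = {8,9}:  v_{8} + v_{9} = v_{7}  ⟹  sig = ⟨2 | 1⟩
  P = {2,8}:  v_{2} + v_{8} = v_{1} + v_{3}  ⟹  sig = ⟨2 | 1 1⟩
  P = {6,8}:  v_{6} + v_{8} = v_{4} + v_{7}  ⟹  sig = ⟨2 | 1 1⟩
  P = {1,3,4}:  v_{1} + v_{3} + v_{4} = v_{8}  ⟹  sig = ⟨3 | 1⟩
  P = {1,3,6}:  v_{1} + v_{3} + v_{6} = v_{7}  ⟹  sig = ⟨3 | 1⟩
  P = {1,3,9}:  v_{1} + v_{3} + v_{9} = v_{2} + v_{7}  ⟹  sig = ⟨3 | 1 1⟩

Signatures (|P|; sorted positive RHS coefficients), sorted:
[⟨2 | 0⟩, ⟨2 | 0⟩, ⟨2 | 1⟩, ⟨2 | 1⟩, ⟨2 | 1⟩, ⟨2 | 1 1⟩, ⟨2 | 1 1⟩, ⟨3 | 1⟩, ⟨3 | 1⟩, ⟨3 | 1 1⟩]


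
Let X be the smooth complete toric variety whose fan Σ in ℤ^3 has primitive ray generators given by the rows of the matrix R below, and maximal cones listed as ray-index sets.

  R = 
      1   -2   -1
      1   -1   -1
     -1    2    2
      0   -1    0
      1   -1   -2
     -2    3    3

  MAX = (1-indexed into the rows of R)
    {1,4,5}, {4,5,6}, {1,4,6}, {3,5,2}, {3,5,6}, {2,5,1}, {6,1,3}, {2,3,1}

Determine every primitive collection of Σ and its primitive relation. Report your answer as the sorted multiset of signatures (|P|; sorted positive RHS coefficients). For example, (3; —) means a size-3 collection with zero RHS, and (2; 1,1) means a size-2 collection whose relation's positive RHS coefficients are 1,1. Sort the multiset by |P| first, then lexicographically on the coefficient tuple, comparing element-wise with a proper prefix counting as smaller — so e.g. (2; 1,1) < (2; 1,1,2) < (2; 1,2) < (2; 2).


Primitive collections (5):

  P = {2,4}:  v_{2} + v_{4} = v_{1}  ⇒ sig = (2; 1)
  P = {2,6}:  v_{2} + v_{6} = v_{3}  ⇒ sig = (2; 1)
  P = {3,4}:  v_{3} + v_{4} = v_{1} + v_{6}  ⇒ sig = (2; 1,1)
  P = {1,5,6}:  v_{1} + v_{5} + v_{6} = 0  ⇒ sig = (3; —)
  P = {1,3,5}:  v_{1} + v_{3} + v_{5} = v_{2}  ⇒ sig = (3; 1)

Hence PRS(X_Σ) =
[(2; 1), (2; 1), (2; 1,1), (3; —), (3; 1)]


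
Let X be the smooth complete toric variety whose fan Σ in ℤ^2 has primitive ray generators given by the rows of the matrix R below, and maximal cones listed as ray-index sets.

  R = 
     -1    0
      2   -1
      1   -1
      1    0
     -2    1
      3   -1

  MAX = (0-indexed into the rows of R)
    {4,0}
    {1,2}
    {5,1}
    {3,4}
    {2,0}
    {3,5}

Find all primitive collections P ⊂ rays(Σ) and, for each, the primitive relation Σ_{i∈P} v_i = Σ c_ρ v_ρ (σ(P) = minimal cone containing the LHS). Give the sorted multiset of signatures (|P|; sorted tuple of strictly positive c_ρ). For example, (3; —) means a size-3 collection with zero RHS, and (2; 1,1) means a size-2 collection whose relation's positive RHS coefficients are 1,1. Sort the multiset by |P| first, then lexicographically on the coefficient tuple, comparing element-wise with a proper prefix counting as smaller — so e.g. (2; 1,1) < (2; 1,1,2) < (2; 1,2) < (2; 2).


|primitive collections| = 9. Relations:

  • {0,3}:  v_{0} + v_{3} = 0  ⇒ sig = (2; —)
  • {1,4}:  v_{1} + v_{4} = 0  ⇒ sig = (2; —)
  • {0,1}:  v_{0} + v_{1} = v_{2}  ⇒ sig = (2; 1)
  • {0,5}:  v_{0} + v_{5} = v_{1}  ⇒ sig = (2; 1)
  • {1,3}:  v_{1} + v_{3} = v_{5}  ⇒ sig = (2; 1)
  • {2,3}:  v_{2} + v_{3} = v_{1}  ⇒ sig = (2; 1)
  • {2,4}:  v_{2} + v_{4} = v_{0}  ⇒ sig = (2; 1)
  • {4,5}:  v_{4} + v_{5} = v_{3}  ⇒ sig = (2; 1)
  • {2,5}:  v_{2} + v_{5} = 2·v_{1}  ⇒ sig = (2; 2)

Hence PRS(X_Σ) =
    (2; —)
    (2; —)
    (2; 1)
    (2; 1)
    (2; 1)
    (2; 1)
    (2; 1)
    (2; 1)
    (2; 2)


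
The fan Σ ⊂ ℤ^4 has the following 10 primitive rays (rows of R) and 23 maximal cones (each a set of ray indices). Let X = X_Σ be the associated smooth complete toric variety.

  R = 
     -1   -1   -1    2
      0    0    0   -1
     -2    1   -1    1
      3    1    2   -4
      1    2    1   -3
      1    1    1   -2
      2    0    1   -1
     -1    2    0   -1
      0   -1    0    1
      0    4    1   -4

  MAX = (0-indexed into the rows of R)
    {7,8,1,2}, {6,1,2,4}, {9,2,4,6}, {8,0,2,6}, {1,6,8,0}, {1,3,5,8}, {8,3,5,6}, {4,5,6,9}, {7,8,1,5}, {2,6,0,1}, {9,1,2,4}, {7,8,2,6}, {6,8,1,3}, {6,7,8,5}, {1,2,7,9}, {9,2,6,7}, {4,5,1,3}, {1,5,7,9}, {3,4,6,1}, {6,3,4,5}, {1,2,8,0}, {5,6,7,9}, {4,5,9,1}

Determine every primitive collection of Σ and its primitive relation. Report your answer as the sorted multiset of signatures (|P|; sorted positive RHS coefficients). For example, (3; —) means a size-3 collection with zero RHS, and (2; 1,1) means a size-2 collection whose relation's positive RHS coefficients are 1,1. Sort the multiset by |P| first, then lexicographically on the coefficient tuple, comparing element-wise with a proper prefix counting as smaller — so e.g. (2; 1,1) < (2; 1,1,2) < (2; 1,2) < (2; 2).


Σ has 16 primitive collections:

  P={0,5}:  v_{0} + v_{5} = 0 ; sig = (2; —)
  P={0,7}:  v_{0} + v_{7} = v_{2} ; sig = (2; 1)
  P={2,3}:  v_{2} + v_{3} = v_{4} ; sig = (2; 1)
  P={2,5}:  v_{2} + v_{5} = v_{7} ; sig = (2; 1)
  P={4,7}:  v_{4} + v_{7} = v_{9} ; sig = (2; 1)
  P={4,8}:  v_{4} + v_{8} = v_{5} ; sig = (2; 1)
  P={0,3}:  v_{0} + v_{3} = v_{1} + v_{6} ; sig = (2; 1,1)
  P={0,9}:  v_{0} + v_{9} = v_{2} + v_{4} ; sig = (2; 1,1)
  P={3,7}:  v_{3} + v_{7} = v_{4} + v_{5} ; sig = (2; 1,1)
  P={8,9}:  v_{8} + v_{9} = v_{5} + v_{7} ; sig = (2; 1,1)
  P={0,4}:  v_{0} + v_{4} = v_{1} + v_{2} + v_{6} ; sig = (2; 1,1,1)
  P={3,9}:  v_{3} + v_{9} = 2·v_{4} + v_{5} ; sig = (2; 1,2)
  P={1,5,6}:  v_{1} + v_{5} + v_{6} = v_{3} ; sig = (3; 1)
  P={1,6,7}:  v_{1} + v_{6} + v_{7} = v_{4} ; sig = (3; 1)
  P={1,6,9}:  v_{1} + v_{6} + v_{9} = 2·v_{4} ; sig = (3; 2)
  P={1,2,6,8}:  v_{1} + v_{2} + v_{6} + v_{8} = 0 ; sig = (4; —)

Sorted signature multiset PRS(X):
    (2; —)
    (2; 1)
    (2; 1)
    (2; 1)
    (2; 1)
    (2; 1)
    (2; 1,1)
    (2; 1,1)
    (2; 1,1)
    (2; 1,1)
    (2; 1,1,1)
    (2; 1,2)
    (3; 1)
    (3; 1)
    (3; 2)
    (4; —)


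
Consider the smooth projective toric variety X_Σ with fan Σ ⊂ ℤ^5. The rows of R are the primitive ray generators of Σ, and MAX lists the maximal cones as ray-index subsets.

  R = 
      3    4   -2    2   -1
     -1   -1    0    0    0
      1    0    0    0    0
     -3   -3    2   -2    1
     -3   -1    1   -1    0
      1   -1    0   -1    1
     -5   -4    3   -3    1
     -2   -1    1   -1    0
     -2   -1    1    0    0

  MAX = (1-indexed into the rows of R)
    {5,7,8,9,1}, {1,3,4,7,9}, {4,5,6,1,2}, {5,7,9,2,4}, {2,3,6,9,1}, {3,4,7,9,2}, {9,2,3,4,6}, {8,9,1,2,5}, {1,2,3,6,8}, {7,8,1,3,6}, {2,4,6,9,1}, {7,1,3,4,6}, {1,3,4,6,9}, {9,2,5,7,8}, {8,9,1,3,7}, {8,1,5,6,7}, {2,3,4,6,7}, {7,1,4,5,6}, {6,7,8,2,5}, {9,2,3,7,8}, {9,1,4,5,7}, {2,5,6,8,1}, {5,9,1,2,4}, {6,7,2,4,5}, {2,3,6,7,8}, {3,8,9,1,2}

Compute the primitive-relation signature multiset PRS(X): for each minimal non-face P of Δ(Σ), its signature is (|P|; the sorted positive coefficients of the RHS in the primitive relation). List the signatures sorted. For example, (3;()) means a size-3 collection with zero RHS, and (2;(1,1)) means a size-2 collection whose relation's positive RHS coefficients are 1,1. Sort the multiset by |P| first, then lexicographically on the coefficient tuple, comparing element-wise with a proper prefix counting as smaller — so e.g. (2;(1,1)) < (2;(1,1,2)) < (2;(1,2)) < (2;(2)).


Minimal non-faces — 7 found among 9 rays, 26 max cones:

  • {3,5}:  v_{3} + v_{5} = v_{8} — sig = (2;(1))
  • {4,8}:  v_{4} + v_{8} = v_{7} — sig = (2;(1))
  • {1,2,7}:  v_{1} + v_{2} + v_{7} = v_{5} — sig = (3;(1))
  • {6,8,9}:  v_{6} + v_{8} + v_{9} = v_{4} — sig = (3;(1))
  • {5,6,9}:  v_{5} + v_{6} + v_{9} = v_{1} + v_{2} + 2·v_{4} — sig = (3;(1,1,2))
  • {6,7,9}:  v_{6} + v_{7} + v_{9} = 2·v_{4} — sig = (3;(2))
  • {1,2,3,4}:  v_{1} + v_{2} + v_{3} + v_{4} = 0 — sig = (4;())

Sorted signature multiset PRS(X):
    |P|=2: 2 collections, coeffs (1), (1)
    |P|=3: 4 collections, coeffs (1), (1), (1,1,2), (2)
    |P|=4: 1 collection, coeffs ()


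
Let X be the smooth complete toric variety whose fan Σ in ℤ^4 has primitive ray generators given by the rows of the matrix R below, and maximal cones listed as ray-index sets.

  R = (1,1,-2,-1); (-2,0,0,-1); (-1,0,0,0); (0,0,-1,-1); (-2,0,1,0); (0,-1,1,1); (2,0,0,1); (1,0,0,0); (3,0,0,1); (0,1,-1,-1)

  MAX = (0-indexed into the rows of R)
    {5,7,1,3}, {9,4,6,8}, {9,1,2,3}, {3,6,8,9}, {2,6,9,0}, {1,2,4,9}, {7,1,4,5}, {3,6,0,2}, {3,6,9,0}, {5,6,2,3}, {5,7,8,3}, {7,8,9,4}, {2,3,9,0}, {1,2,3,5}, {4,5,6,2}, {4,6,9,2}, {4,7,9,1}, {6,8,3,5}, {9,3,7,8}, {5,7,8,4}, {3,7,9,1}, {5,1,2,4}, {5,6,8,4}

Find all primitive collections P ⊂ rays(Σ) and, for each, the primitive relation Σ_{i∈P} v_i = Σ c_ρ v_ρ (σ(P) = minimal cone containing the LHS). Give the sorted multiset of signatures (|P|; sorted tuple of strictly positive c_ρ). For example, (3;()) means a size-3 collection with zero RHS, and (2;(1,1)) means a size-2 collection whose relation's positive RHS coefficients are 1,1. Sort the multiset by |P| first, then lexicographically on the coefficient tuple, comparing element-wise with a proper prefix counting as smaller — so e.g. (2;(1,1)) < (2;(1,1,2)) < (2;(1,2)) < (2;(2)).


|primitive collections| = 13. Relations:

  P={1,6}:  v_{1} + v_{6} = 0 — sig = (2;())
  P={2,7}:  v_{2} + v_{7} = 0 — sig = (2;())
  P={5,9}:  v_{5} + v_{9} = 0 — sig = (2;())
  P={1,8}:  v_{1} + v_{8} = v_{7} — sig = (2;(1))
  P={2,8}:  v_{2} + v_{8} = v_{6} — sig = (2;(1))
  P={3,4}:  v_{3} + v_{4} = v_{1} — sig = (2;(1))
  P={6,7}:  v_{6} + v_{7} = v_{8} — sig = (2;(1))
  P={0,4}:  v_{0} + v_{4} = v_{2} + v_{9} — sig = (2;(1,1))
  P={0,1}:  v_{0} + v_{1} = v_{2} + v_{3} + v_{9} — sig = (2;(1,1,1))
  P={0,5}:  v_{0} + v_{5} = v_{2} + v_{3} + v_{6} — sig = (2;(1,1,1))
  P={0,7}:  v_{0} + v_{7} = v_{3} + v_{6} + v_{9} — sig = (2;(1,1,1))
  P={0,8}:  v_{0} + v_{8} = v_{3} + 2·v_{6} + v_{9} — sig = (2;(1,1,2))
  P={2,3,6,9}:  v_{2} + v_{3} + v_{6} + v_{9} = v_{0} — sig = (4;(1))

Hence PRS(X_Σ) =
{ (2;()) ×3,  (2;(1)) ×4,  (2;(1,1)),  (2;(1,1,1)) ×3,  (2;(1,1,2)),  (4;(1)) }


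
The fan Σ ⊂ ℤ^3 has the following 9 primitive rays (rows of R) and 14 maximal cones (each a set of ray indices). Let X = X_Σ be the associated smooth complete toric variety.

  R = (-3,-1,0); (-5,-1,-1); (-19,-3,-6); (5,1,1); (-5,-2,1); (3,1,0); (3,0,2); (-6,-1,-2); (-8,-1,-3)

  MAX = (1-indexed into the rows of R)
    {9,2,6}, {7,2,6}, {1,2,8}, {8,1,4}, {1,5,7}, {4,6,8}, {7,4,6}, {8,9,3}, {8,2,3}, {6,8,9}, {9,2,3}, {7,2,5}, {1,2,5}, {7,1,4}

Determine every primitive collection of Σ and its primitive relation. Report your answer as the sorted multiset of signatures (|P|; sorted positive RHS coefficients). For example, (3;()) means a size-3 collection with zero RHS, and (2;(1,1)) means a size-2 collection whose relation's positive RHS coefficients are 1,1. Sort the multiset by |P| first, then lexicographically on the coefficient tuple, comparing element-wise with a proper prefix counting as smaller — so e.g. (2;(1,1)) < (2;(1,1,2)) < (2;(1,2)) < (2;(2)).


The 18 primitive collections of Σ (r=9, n=3):

  {1,6}:  v_{1} + v_{6} = 0  →  sig = (2;())
  {2,4}:  v_{2} + v_{4} = 0  →  sig = (2;())
  {7,8}:  v_{7} + v_{8} = v_{1}  →  sig = (2;(1))
  {7,9}:  v_{7} + v_{9} = v_{2}  →  sig = (2;(1))
  {1,9}:  v_{1} + v_{9} = v_{2} + v_{8}  →  sig = (2;(1,1))
  {3,4}:  v_{3} + v_{4} = v_{8} + v_{9}  →  sig = (2;(1,1))
  {4,5}:  v_{4} + v_{5} = v_{1} + v_{7}  →  sig = (2;(1,1))
  {4,9}:  v_{4} + v_{9} = v_{6} + v_{8}  →  sig = (2;(1,1))
  {5,6}:  v_{5} + v_{6} = v_{2} + v_{7}  →  sig = (2;(1,1))
  {3,5}:  v_{3} + v_{5} = v_{1} + 3·v_{2} + v_{8}  →  sig = (2;(1,1,3))
  {3,7}:  v_{3} + v_{7} = 2·v_{2} + v_{8}  →  sig = (2;(1,2))
  {5,8}:  v_{5} + v_{8} = 2·v_{1} + v_{2}  →  sig = (2;(1,2))
  {5,9}:  v_{5} + v_{9} = v_{1} + 2·v_{2}  →  sig = (2;(1,2))
  {3,6}:  v_{3} + v_{6} = 2·v_{9}  →  sig = (2;(2))
  {1,3}:  v_{1} + v_{3} = 2·v_{2} + 2·v_{8}  →  sig = (2;(2,2))
  {1,2,7}:  v_{1} + v_{2} + v_{7} = v_{5}  →  sig = (3;(1))
  {2,6,8}:  v_{2} + v_{6} + v_{8} = v_{9}  →  sig = (3;(1))
  {2,8,9}:  v_{2} + v_{8} + v_{9} = v_{3}  →  sig = (3;(1))

Signatures (|P|; sorted positive RHS coefficients), sorted:
{ (2;()) ×2,  (2;(1)) ×2,  (2;(1,1)) ×5,  (2;(1,1,3)),  (2;(1,2)) ×3,  (2;(2)),  (2;(2,2)),  (3;(1)) ×3 }
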